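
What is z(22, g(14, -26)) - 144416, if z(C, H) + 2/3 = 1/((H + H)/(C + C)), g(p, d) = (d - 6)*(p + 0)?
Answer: -97048033/672 ≈ -1.4442e+5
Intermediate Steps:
g(p, d) = p*(-6 + d) (g(p, d) = (-6 + d)*p = p*(-6 + d))
z(C, H) = -⅔ + C/H (z(C, H) = -⅔ + 1/((H + H)/(C + C)) = -⅔ + 1/((2*H)/((2*C))) = -⅔ + 1/((2*H)*(1/(2*C))) = -⅔ + 1/(H/C) = -⅔ + C/H)
z(22, g(14, -26)) - 144416 = (-⅔ + 22/((14*(-6 - 26)))) - 144416 = (-⅔ + 22/((14*(-32)))) - 144416 = (-⅔ + 22/(-448)) - 144416 = (-⅔ + 22*(-1/448)) - 144416 = (-⅔ - 11/224) - 144416 = -481/672 - 144416 = -97048033/672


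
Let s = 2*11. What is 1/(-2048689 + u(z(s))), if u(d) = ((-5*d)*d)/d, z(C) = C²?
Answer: -1/2051109 ≈ -4.8754e-7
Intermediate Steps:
s = 22
u(d) = -5*d (u(d) = (-5*d²)/d = -5*d)
1/(-2048689 + u(z(s))) = 1/(-2048689 - 5*22²) = 1/(-2048689 - 5*484) = 1/(-2048689 - 2420) = 1/(-2051109) = -1/2051109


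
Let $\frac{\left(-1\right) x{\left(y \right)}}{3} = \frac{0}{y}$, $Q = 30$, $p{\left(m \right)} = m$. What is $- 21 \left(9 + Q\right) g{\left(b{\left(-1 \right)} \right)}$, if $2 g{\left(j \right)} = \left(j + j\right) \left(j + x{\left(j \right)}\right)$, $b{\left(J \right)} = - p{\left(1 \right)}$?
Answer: $-819$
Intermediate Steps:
$x{\left(y \right)} = 0$ ($x{\left(y \right)} = - 3 \frac{0}{y} = \left(-3\right) 0 = 0$)
$b{\left(J \right)} = -1$ ($b{\left(J \right)} = \left(-1\right) 1 = -1$)
$g{\left(j \right)} = j^{2}$ ($g{\left(j \right)} = \frac{\left(j + j\right) \left(j + 0\right)}{2} = \frac{2 j j}{2} = \frac{2 j^{2}}{2} = j^{2}$)
$- 21 \left(9 + Q\right) g{\left(b{\left(-1 \right)} \right)} = - 21 \left(9 + 30\right) \left(-1\right)^{2} = \left(-21\right) 39 \cdot 1 = \left(-819\right) 1 = -819$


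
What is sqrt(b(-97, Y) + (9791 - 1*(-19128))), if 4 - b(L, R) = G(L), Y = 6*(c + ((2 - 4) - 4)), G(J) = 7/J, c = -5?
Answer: sqrt(272137186)/97 ≈ 170.07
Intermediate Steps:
Y = -66 (Y = 6*(-5 + ((2 - 4) - 4)) = 6*(-5 + (-2 - 4)) = 6*(-5 - 6) = 6*(-11) = -66)
b(L, R) = 4 - 7/L
sqrt(b(-97, Y) + (9791 - 1*(-19128))) = sqrt((4 - 7/(-97)) + (9791 - 1*(-19128))) = sqrt((4 - 7*(-1/97)) + (9791 + 19128)) = sqrt((4 + 7/97) + 28919) = sqrt(395/97 + 28919) = sqrt(2805538/97) = sqrt(272137186)/97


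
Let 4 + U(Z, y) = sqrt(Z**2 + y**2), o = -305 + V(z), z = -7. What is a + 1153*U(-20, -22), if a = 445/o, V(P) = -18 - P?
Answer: -1457837/316 + 2306*sqrt(221) ≈ 29668.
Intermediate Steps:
o = -316 (o = -305 + (-18 - 1*(-7)) = -305 + (-18 + 7) = -305 - 11 = -316)
U(Z, y) = -4 + sqrt(Z**2 + y**2)
a = -445/316 (a = 445/(-316) = 445*(-1/316) = -445/316 ≈ -1.4082)
a + 1153*U(-20, -22) = -445/316 + 1153*(-4 + sqrt((-20)**2 + (-22)**2)) = -445/316 + 1153*(-4 + sqrt(400 + 484)) = -445/316 + 1153*(-4 + sqrt(884)) = -445/316 + 1153*(-4 + 2*sqrt(221)) = -445/316 + (-4612 + 2306*sqrt(221)) = -1457837/316 + 2306*sqrt(221)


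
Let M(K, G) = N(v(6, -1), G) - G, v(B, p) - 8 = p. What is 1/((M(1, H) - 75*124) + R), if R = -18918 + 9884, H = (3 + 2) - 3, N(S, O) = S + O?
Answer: -1/18327 ≈ -5.4564e-5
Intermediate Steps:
v(B, p) = 8 + p
N(S, O) = O + S
H = 2 (H = 5 - 3 = 2)
M(K, G) = 7 (M(K, G) = (G + (8 - 1)) - G = (G + 7) - G = (7 + G) - G = 7)
R = -9034
1/((M(1, H) - 75*124) + R) = 1/((7 - 75*124) - 9034) = 1/((7 - 9300) - 9034) = 1/(-9293 - 9034) = 1/(-18327) = -1/18327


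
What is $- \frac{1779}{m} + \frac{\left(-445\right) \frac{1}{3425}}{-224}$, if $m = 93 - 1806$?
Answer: $\frac{91040739}{87614240} \approx 1.0391$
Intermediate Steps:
$m = -1713$ ($m = 93 - 1806 = -1713$)
$- \frac{1779}{m} + \frac{\left(-445\right) \frac{1}{3425}}{-224} = - \frac{1779}{-1713} + \frac{\left(-445\right) \frac{1}{3425}}{-224} = \left(-1779\right) \left(- \frac{1}{1713}\right) + \left(-445\right) \frac{1}{3425} \left(- \frac{1}{224}\right) = \frac{593}{571} - - \frac{89}{153440} = \frac{593}{571} + \frac{89}{153440} = \frac{91040739}{87614240}$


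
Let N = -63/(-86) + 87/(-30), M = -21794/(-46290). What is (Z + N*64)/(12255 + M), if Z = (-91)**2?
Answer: 8103485739/12197073496 ≈ 0.66438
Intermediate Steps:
M = 10897/23145 (M = -21794*(-1/46290) = 10897/23145 ≈ 0.47081)
N = -466/215 (N = -63*(-1/86) + 87*(-1/30) = 63/86 - 29/10 = -466/215 ≈ -2.1674)
Z = 8281
(Z + N*64)/(12255 + M) = (8281 - 466/215*64)/(12255 + 10897/23145) = (8281 - 29824/215)/(283652872/23145) = (1750591/215)*(23145/283652872) = 8103485739/12197073496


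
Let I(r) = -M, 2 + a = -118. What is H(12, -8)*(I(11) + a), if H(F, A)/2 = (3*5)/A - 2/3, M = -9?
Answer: 2257/4 ≈ 564.25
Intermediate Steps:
a = -120 (a = -2 - 118 = -120)
I(r) = 9 (I(r) = -1*(-9) = 9)
H(F, A) = -4/3 + 30/A (H(F, A) = 2*((3*5)/A - 2/3) = 2*(15/A - 2*1/3) = 2*(15/A - 2/3) = 2*(-2/3 + 15/A) = -4/3 + 30/A)
H(12, -8)*(I(11) + a) = (-4/3 + 30/(-8))*(9 - 120) = (-4/3 + 30*(-1/8))*(-111) = (-4/3 - 15/4)*(-111) = -61/12*(-111) = 2257/4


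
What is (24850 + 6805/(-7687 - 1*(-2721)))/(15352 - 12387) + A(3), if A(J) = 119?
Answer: 375115381/2944838 ≈ 127.38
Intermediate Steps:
(24850 + 6805/(-7687 - 1*(-2721)))/(15352 - 12387) + A(3) = (24850 + 6805/(-7687 - 1*(-2721)))/(15352 - 12387) + 119 = (24850 + 6805/(-7687 + 2721))/2965 + 119 = (24850 + 6805/(-4966))*(1/2965) + 119 = (24850 + 6805*(-1/4966))*(1/2965) + 119 = (24850 - 6805/4966)*(1/2965) + 119 = (123398295/4966)*(1/2965) + 119 = 24679659/2944838 + 119 = 375115381/2944838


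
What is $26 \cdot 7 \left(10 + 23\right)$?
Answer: $6006$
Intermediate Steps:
$26 \cdot 7 \left(10 + 23\right) = 182 \cdot 33 = 6006$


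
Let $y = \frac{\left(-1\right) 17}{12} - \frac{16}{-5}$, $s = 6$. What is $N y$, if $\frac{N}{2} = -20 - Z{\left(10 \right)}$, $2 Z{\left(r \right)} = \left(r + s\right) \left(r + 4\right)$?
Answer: $- \frac{2354}{5} \approx -470.8$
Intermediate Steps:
$Z{\left(r \right)} = \frac{\left(4 + r\right) \left(6 + r\right)}{2}$ ($Z{\left(r \right)} = \frac{\left(r + 6\right) \left(r + 4\right)}{2} = \frac{\left(6 + r\right) \left(4 + r\right)}{2} = \frac{\left(4 + r\right) \left(6 + r\right)}{2}$)
$N = -264$ ($N = 2 \left(-20 - \left(12 + \frac{10^{2}}{2} + 5 \cdot 10\right)\right) = 2 \left(-20 - \left(12 + \frac{1}{2} \cdot 100 + 50\right)\right) = 2 \left(-20 - \left(12 + 50 + 50\right)\right) = 2 \left(-20 - 112\right) = 2 \left(-132\right) = -264$)
$y = \frac{107}{60}$ ($y = \left(-17\right) \frac{1}{12} - - \frac{16}{5} = - \frac{17}{12} + \frac{16}{5} = \frac{107}{60} \approx 1.7833$)
$N y = \left(-264\right) \frac{107}{60} = - \frac{2354}{5}$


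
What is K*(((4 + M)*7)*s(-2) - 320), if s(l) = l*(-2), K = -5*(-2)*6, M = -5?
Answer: -20880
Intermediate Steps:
K = 60 (K = 10*6 = 60)
s(l) = -2*l
K*(((4 + M)*7)*s(-2) - 320) = 60*(((4 - 5)*7)*(-2*(-2)) - 320) = 60*(-1*7*4 - 320) = 60*(-7*4 - 320) = 60*(-28 - 320) = 60*(-348) = -20880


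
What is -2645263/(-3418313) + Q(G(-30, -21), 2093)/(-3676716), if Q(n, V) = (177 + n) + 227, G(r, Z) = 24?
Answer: 2431104439586/3142041525027 ≈ 0.77373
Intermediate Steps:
Q(n, V) = 404 + n
-2645263/(-3418313) + Q(G(-30, -21), 2093)/(-3676716) = -2645263/(-3418313) + (404 + 24)/(-3676716) = -2645263*(-1/3418313) + 428*(-1/3676716) = 2645263/3418313 - 107/919179 = 2431104439586/3142041525027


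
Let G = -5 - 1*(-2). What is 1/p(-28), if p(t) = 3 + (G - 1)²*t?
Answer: -1/445 ≈ -0.0022472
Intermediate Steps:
G = -3 (G = -5 + 2 = -3)
p(t) = 3 + 16*t (p(t) = 3 + (-3 - 1)²*t = 3 + (-4)²*t = 3 + 16*t)
1/p(-28) = 1/(3 + 16*(-28)) = 1/(3 - 448) = 1/(-445) = -1/445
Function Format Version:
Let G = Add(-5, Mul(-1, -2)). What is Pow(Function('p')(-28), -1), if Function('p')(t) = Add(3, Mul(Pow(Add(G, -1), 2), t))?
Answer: Rational(-1, 445) ≈ -0.0022472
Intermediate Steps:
G = -3 (G = Add(-5, 2) = -3)
Function('p')(t) = Add(3, Mul(16, t)) (Function('p')(t) = Add(3, Mul(Pow(Add(-3, -1), 2), t)) = Add(3, Mul(Pow(-4, 2), t)) = Add(3, Mul(16, t)))
Pow(Function('p')(-28), -1) = Pow(Add(3, Mul(16, -28)), -1) = Pow(Add(3, -448), -1) = Pow(-445, -1) = Rational(-1, 445)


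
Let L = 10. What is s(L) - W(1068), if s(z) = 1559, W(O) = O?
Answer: 491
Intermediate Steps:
s(L) - W(1068) = 1559 - 1*1068 = 1559 - 1068 = 491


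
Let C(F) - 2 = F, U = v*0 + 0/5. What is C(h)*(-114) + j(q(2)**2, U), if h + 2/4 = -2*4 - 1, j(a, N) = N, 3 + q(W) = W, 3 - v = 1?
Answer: 855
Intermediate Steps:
v = 2 (v = 3 - 1*1 = 3 - 1 = 2)
q(W) = -3 + W
U = 0 (U = 2*0 + 0/5 = 0 + 0*(1/5) = 0 + 0 = 0)
h = -19/2 (h = -1/2 + (-2*4 - 1) = -1/2 + (-8 - 1) = -1/2 - 9 = -19/2 ≈ -9.5000)
C(F) = 2 + F
C(h)*(-114) + j(q(2)**2, U) = (2 - 19/2)*(-114) + 0 = -15/2*(-114) + 0 = 855 + 0 = 855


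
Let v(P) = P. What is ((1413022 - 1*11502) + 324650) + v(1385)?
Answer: 1727555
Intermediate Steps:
((1413022 - 1*11502) + 324650) + v(1385) = ((1413022 - 1*11502) + 324650) + 1385 = ((1413022 - 11502) + 324650) + 1385 = (1401520 + 324650) + 1385 = 1726170 + 1385 = 1727555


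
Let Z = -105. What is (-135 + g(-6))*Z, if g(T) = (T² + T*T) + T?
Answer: 7245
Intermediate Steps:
g(T) = T + 2*T² (g(T) = (T² + T²) + T = 2*T² + T = T + 2*T²)
(-135 + g(-6))*Z = (-135 - 6*(1 + 2*(-6)))*(-105) = (-135 - 6*(1 - 12))*(-105) = (-135 - 6*(-11))*(-105) = (-135 + 66)*(-105) = -69*(-105) = 7245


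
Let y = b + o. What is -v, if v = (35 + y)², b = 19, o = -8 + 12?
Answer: -3364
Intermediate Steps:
o = 4
y = 23 (y = 19 + 4 = 23)
v = 3364 (v = (35 + 23)² = 58² = 3364)
-v = -1*3364 = -3364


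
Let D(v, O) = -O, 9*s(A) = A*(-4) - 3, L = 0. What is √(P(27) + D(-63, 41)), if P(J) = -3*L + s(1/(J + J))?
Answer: I*√30138/27 ≈ 6.4297*I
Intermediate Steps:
s(A) = -⅓ - 4*A/9 (s(A) = (A*(-4) - 3)/9 = (-4*A - 3)/9 = (-3 - 4*A)/9 = -⅓ - 4*A/9)
P(J) = -⅓ - 2/(9*J) (P(J) = -3*0 + (-⅓ - 4/(9*(J + J))) = 0 + (-⅓ - 4*1/(2*J)/9) = 0 + (-⅓ - 2/(9*J)) = -⅓ - 2/(9*J))
√(P(27) + D(-63, 41)) = √((⅑)*(-2 - 3*27)/27 - 1*41) = √((⅑)*(1/27)*(-2 - 81) - 41) = √((⅑)*(1/27)*(-83) - 41) = √(-83/243 - 41) = √(-10046/243) = I*√30138/27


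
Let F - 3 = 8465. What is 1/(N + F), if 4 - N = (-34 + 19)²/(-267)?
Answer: 89/754083 ≈ 0.00011802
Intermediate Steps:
F = 8468 (F = 3 + 8465 = 8468)
N = 431/89 (N = 4 - (-34 + 19)²/(-267) = 4 - (-15)²*(-1)/267 = 4 - 225*(-1)/267 = 4 - 1*(-75/89) = 4 + 75/89 = 431/89 ≈ 4.8427)
1/(N + F) = 1/(431/89 + 8468) = 1/(754083/89) = 89/754083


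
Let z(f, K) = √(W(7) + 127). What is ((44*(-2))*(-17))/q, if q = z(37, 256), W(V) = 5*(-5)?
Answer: 44*√102/3 ≈ 148.13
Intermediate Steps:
W(V) = -25
z(f, K) = √102 (z(f, K) = √(-25 + 127) = √102)
q = √102 ≈ 10.100
((44*(-2))*(-17))/q = ((44*(-2))*(-17))/(√102) = (-88*(-17))*(√102/102) = 1496*(√102/102) = 44*√102/3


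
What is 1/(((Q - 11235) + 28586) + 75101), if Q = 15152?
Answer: 1/107604 ≈ 9.2933e-6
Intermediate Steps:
1/(((Q - 11235) + 28586) + 75101) = 1/(((15152 - 11235) + 28586) + 75101) = 1/((3917 + 28586) + 75101) = 1/(32503 + 75101) = 1/107604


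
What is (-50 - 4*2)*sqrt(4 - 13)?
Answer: -174*I ≈ -174.0*I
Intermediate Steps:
(-50 - 4*2)*sqrt(4 - 13) = (-50 - 8)*sqrt(-9) = -174*I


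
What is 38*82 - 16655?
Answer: -13539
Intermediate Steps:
38*82 - 16655 = 3116 - 16655 = -13539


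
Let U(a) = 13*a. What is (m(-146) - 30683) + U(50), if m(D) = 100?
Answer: -29933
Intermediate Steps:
(m(-146) - 30683) + U(50) = (100 - 30683) + 13*50 = -30583 + 650 = -29933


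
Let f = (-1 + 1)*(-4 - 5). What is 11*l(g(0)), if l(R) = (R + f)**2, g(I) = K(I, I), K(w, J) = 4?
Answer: 176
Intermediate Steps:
f = 0 (f = 0*(-9) = 0)
g(I) = 4
l(R) = R**2 (l(R) = (R + 0)**2 = R**2)
11*l(g(0)) = 11*4**2 = 11*16 = 176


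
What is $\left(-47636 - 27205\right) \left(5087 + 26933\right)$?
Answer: $-2396408820$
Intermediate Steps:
$\left(-47636 - 27205\right) \left(5087 + 26933\right) = \left(-74841\right) 32020 = -2396408820$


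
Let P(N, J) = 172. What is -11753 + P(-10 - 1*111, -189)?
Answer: -11581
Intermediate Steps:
-11753 + P(-10 - 1*111, -189) = -11753 + 172 = -11581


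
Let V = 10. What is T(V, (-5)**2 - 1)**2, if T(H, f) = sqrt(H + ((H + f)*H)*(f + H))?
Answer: 11570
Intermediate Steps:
T(H, f) = sqrt(H + H*(H + f)**2) (T(H, f) = sqrt(H + (H*(H + f))*(H + f)) = sqrt(H + H*(H + f)**2))
T(V, (-5)**2 - 1)**2 = (sqrt(10*(1 + (10 + ((-5)**2 - 1))**2)))**2 = (sqrt(10*(1 + (10 + (25 - 1))**2)))**2 = (sqrt(10*(1 + (10 + 24)**2)))**2 = (sqrt(10*(1 + 34**2)))**2 = (sqrt(10*(1 + 1156)))**2 = (sqrt(10*1157))**2 = (sqrt(11570))**2 = 11570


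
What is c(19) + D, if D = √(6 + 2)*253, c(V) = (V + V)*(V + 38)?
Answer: 2166 + 506*√2 ≈ 2881.6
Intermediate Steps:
c(V) = 2*V*(38 + V) (c(V) = (2*V)*(38 + V) = 2*V*(38 + V))
D = 506*√2 (D = √8*253 = (2*√2)*253 = 506*√2 ≈ 715.59)
c(19) + D = 2*19*(38 + 19) + 506*√2 = 2*19*57 + 506*√2 = 2166 + 506*√2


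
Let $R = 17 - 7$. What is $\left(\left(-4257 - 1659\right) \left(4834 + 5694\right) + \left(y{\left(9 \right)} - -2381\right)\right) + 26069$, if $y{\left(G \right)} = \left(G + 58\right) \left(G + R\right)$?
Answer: $-62253925$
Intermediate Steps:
$R = 10$
$y{\left(G \right)} = \left(10 + G\right) \left(58 + G\right)$ ($y{\left(G \right)} = \left(G + 58\right) \left(G + 10\right) = \left(58 + G\right) \left(10 + G\right) = \left(10 + G\right) \left(58 + G\right)$)
$\left(\left(-4257 - 1659\right) \left(4834 + 5694\right) + \left(y{\left(9 \right)} - -2381\right)\right) + 26069 = \left(\left(-4257 - 1659\right) \left(4834 + 5694\right) + \left(\left(580 + 9^{2} + 68 \cdot 9\right) - -2381\right)\right) + 26069 = \left(\left(-5916\right) 10528 + \left(\left(580 + 81 + 612\right) + 2381\right)\right) + 26069 = \left(-62283648 + \left(1273 + 2381\right)\right) + 26069 = \left(-62283648 + 3654\right) + 26069 = -62279994 + 26069 = -62253925$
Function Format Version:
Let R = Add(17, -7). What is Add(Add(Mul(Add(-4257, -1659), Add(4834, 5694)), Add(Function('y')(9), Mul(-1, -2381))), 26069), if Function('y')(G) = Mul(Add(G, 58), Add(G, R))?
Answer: -62253925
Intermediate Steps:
R = 10
Function('y')(G) = Mul(Add(10, G), Add(58, G)) (Function('y')(G) = Mul(Add(G, 58), Add(G, 10)) = Mul(Add(58, G), Add(10, G)) = Mul(Add(10, G), Add(58, G)))
Add(Add(Mul(Add(-4257, -1659), Add(4834, 5694)), Add(Function('y')(9), Mul(-1, -2381))), 26069) = Add(Add(Mul(Add(-4257, -1659), Add(4834, 5694)), Add(Add(580, Pow(9, 2), Mul(68, 9)), Mul(-1, -2381))), 26069) = Add(Add(Mul(-5916, 10528), Add(Add(580, 81, 612), 2381)), 26069) = Add(Add(-62283648, Add(1273, 2381)), 26069) = Add(Add(-62283648, 3654), 26069) = Add(-62279994, 26069) = -62253925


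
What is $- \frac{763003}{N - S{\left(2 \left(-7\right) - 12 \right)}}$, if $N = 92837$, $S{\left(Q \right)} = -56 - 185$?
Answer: $- \frac{763003}{93078} \approx -8.1975$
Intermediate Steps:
$S{\left(Q \right)} = -241$
$- \frac{763003}{N - S{\left(2 \left(-7\right) - 12 \right)}} = - \frac{763003}{92837 - -241} = - \frac{763003}{92837 + 241} = - \frac{763003}{93078}$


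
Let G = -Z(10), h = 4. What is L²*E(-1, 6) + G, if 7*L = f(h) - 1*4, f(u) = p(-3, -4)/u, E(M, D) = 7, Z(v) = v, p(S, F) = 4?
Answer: -61/7 ≈ -8.7143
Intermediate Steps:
f(u) = 4/u
L = -3/7 (L = (4/4 - 1*4)/7 = (4*(¼) - 4)/7 = (1 - 4)/7 = (⅐)*(-3) = -3/7 ≈ -0.42857)
G = -10 (G = -1*10 = -10)
L²*E(-1, 6) + G = (-3/7)²*7 - 10 = (9/49)*7 - 10 = 9/7 - 10 = -61/7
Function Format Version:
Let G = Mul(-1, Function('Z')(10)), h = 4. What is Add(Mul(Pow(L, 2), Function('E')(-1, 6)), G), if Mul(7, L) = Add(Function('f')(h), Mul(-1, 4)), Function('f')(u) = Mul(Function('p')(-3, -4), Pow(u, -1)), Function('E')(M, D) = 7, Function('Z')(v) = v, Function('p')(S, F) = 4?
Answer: Rational(-61, 7) ≈ -8.7143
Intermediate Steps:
Function('f')(u) = Mul(4, Pow(u, -1))
L = Rational(-3, 7) (L = Mul(Rational(1, 7), Add(Mul(4, Pow(4, -1)), Mul(-1, 4))) = Mul(Rational(1, 7), Add(Mul(4, Rational(1, 4)), -4)) = Mul(Rational(1, 7), Add(1, -4)) = Mul(Rational(1, 7), -3) = Rational(-3, 7) ≈ -0.42857)
G = -10 (G = Mul(-1, 10) = -10)
Add(Mul(Pow(L, 2), Function('E')(-1, 6)), G) = Add(Mul(Pow(Rational(-3, 7), 2), 7), -10) = Add(Mul(Rational(9, 49), 7), -10) = Add(Rational(9, 7), -10) = Rational(-61, 7)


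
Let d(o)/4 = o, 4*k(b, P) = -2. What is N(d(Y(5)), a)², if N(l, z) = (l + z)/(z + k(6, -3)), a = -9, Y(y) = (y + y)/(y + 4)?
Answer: 6724/29241 ≈ 0.22995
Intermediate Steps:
k(b, P) = -½ (k(b, P) = (¼)*(-2) = -½)
Y(y) = 2*y/(4 + y) (Y(y) = (2*y)/(4 + y) = 2*y/(4 + y))
d(o) = 4*o
N(l, z) = (l + z)/(-½ + z) (N(l, z) = (l + z)/(z - ½) = (l + z)/(-½ + z))
N(d(Y(5)), a)² = (2*(4*(2*5/(4 + 5)) - 9)/(-1 + 2*(-9)))² = (2*(4*(2*5/9) - 9)/(-1 - 18))² = (2*(4*(2*5*(⅑)) - 9)/(-19))² = (2*(-1/19)*(4*(10/9) - 9))² = (2*(-1/19)*(40/9 - 9))² = (2*(-1/19)*(-41/9))² = (82/171)² = 6724/29241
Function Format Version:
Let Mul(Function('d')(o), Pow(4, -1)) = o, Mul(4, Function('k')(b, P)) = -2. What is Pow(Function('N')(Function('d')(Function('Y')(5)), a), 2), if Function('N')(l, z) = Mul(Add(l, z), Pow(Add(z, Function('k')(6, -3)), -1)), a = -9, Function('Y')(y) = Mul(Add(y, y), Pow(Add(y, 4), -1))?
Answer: Rational(6724, 29241) ≈ 0.22995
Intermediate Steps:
Function('k')(b, P) = Rational(-1, 2) (Function('k')(b, P) = Mul(Rational(1, 4), -2) = Rational(-1, 2))
Function('Y')(y) = Mul(2, y, Pow(Add(4, y), -1)) (Function('Y')(y) = Mul(Mul(2, y), Pow(Add(4, y), -1)) = Mul(2, y, Pow(Add(4, y), -1)))
Function('d')(o) = Mul(4, o)
Function('N')(l, z) = Mul(Pow(Add(Rational(-1, 2), z), -1), Add(l, z)) (Function('N')(l, z) = Mul(Add(l, z), Pow(Add(z, Rational(-1, 2)), -1)) = Mul(Add(l, z), Pow(Add(Rational(-1, 2), z), -1)) = Mul(Pow(Add(Rational(-1, 2), z), -1), Add(l, z)))
Pow(Function('N')(Function('d')(Function('Y')(5)), a), 2) = Pow(Mul(2, Pow(Add(-1, Mul(2, -9)), -1), Add(Mul(4, Mul(2, 5, Pow(Add(4, 5), -1))), -9)), 2) = Pow(Mul(2, Pow(Add(-1, -18), -1), Add(Mul(4, Mul(2, 5, Pow(9, -1))), -9)), 2) = Pow(Mul(2, Pow(-19, -1), Add(Mul(4, Mul(2, 5, Rational(1, 9))), -9)), 2) = Pow(Mul(2, Rational(-1, 19), Add(Mul(4, Rational(10, 9)), -9)), 2) = Pow(Mul(2, Rational(-1, 19), Add(Rational(40, 9), -9)), 2) = Pow(Mul(2, Rational(-1, 19), Rational(-41, 9)), 2) = Pow(Rational(82, 171), 2) = Rational(6724, 29241)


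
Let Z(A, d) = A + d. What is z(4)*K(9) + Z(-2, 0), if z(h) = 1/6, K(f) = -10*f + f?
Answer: -31/2 ≈ -15.500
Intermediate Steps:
K(f) = -9*f
z(h) = ⅙
z(4)*K(9) + Z(-2, 0) = (-9*9)/6 + (-2 + 0) = (⅙)*(-81) - 2 = -27/2 - 2 = -31/2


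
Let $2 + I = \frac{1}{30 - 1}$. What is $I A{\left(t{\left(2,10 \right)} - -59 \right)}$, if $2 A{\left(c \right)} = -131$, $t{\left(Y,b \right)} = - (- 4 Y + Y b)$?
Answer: $\frac{7467}{58} \approx 128.74$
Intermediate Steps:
$t{\left(Y,b \right)} = 4 Y - Y b$
$I = - \frac{57}{29}$ ($I = -2 + \frac{1}{30 - 1} = -2 + \frac{1}{29} = - \frac{57}{29} \approx -1.9655$)
$A{\left(c \right)} = - \frac{131}{2}$ ($A{\left(c \right)} = \frac{1}{2} \left(-131\right) = - \frac{131}{2}$)
$I A{\left(t{\left(2,10 \right)} - -59 \right)} = \left(- \frac{57}{29}\right) \left(- \frac{131}{2}\right) = \frac{7467}{58}$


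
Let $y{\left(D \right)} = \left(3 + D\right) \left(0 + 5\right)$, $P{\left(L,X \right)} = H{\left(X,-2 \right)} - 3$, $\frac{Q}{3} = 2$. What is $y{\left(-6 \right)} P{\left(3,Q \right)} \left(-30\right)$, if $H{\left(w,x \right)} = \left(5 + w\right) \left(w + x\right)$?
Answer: $18450$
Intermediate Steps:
$Q = 6$ ($Q = 3 \cdot 2 = 6$)
$P{\left(L,X \right)} = -13 + X^{2} + 3 X$ ($P{\left(L,X \right)} = \left(X^{2} + 5 X + 5 \left(-2\right) + X \left(-2\right)\right) - 3 = \left(X^{2} + 5 X - 10 - 2 X\right) - 3 = \left(-10 + X^{2} + 3 X\right) - 3 = -13 + X^{2} + 3 X$)
$y{\left(D \right)} = 15 + 5 D$ ($y{\left(D \right)} = \left(3 + D\right) 5 = 15 + 5 D$)
$y{\left(-6 \right)} P{\left(3,Q \right)} \left(-30\right) = \left(15 + 5 \left(-6\right)\right) \left(-13 + 6^{2} + 3 \cdot 6\right) \left(-30\right) = \left(15 - 30\right) \left(-13 + 36 + 18\right) \left(-30\right) = \left(-15\right) 41 \left(-30\right) = \left(-615\right) \left(-30\right) = 18450$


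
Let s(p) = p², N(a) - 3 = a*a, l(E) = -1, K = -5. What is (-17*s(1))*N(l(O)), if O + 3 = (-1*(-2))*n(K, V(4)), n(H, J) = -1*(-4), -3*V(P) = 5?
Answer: -68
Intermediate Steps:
V(P) = -5/3 (V(P) = -⅓*5 = -5/3)
n(H, J) = 4
O = 5 (O = -3 - 1*(-2)*4 = -3 + 2*4 = -3 + 8 = 5)
N(a) = 3 + a² (N(a) = 3 + a*a = 3 + a²)
(-17*s(1))*N(l(O)) = (-17*1²)*(3 + (-1)²) = (-17*1)*(3 + 1) = -17*4 = -68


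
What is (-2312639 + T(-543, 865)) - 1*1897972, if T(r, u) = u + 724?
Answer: -4209022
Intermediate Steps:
T(r, u) = 724 + u
(-2312639 + T(-543, 865)) - 1*1897972 = (-2312639 + (724 + 865)) - 1*1897972 = (-2312639 + 1589) - 1897972 = -2311050 - 1897972 = -4209022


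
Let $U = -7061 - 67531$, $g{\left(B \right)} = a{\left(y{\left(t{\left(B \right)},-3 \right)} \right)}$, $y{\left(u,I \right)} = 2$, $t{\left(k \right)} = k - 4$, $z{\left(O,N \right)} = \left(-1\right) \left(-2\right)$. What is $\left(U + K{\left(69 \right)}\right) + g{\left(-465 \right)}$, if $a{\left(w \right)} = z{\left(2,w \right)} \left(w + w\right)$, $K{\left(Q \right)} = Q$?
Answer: $-74515$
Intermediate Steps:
$z{\left(O,N \right)} = 2$
$t{\left(k \right)} = -4 + k$
$a{\left(w \right)} = 4 w$ ($a{\left(w \right)} = 2 \left(w + w\right) = 2 \cdot 2 w = 4 w$)
$g{\left(B \right)} = 8$ ($g{\left(B \right)} = 4 \cdot 2 = 8$)
$U = -74592$
$\left(U + K{\left(69 \right)}\right) + g{\left(-465 \right)} = \left(-74592 + 69\right) + 8 = -74523 + 8 = -74515$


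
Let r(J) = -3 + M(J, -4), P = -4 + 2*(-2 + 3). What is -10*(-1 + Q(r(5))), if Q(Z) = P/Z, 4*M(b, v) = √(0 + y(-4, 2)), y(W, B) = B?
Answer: 230/71 - 40*√2/71 ≈ 2.4427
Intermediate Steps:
P = -2 (P = -4 + 2*1 = -4 + 2 = -2)
M(b, v) = √2/4 (M(b, v) = √(0 + 2)/4 = √2/4)
r(J) = -3 + √2/4
Q(Z) = -2/Z
-10*(-1 + Q(r(5))) = -10*(-1 - 2/(-3 + √2/4)) = 10 + 20/(-3 + √2/4)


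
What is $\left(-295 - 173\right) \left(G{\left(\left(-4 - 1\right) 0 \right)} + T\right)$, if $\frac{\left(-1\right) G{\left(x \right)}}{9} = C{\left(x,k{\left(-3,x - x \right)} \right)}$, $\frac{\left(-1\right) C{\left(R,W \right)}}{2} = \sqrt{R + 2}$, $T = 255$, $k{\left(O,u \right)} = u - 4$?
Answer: $-119340 - 8424 \sqrt{2} \approx -1.3125 \cdot 10^{5}$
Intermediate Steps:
$k{\left(O,u \right)} = -4 + u$
$C{\left(R,W \right)} = - 2 \sqrt{2 + R}$ ($C{\left(R,W \right)} = - 2 \sqrt{R + 2} = - 2 \sqrt{2 + R}$)
$G{\left(x \right)} = 18 \sqrt{2 + x}$ ($G{\left(x \right)} = - 9 \left(- 2 \sqrt{2 + x}\right) = 18 \sqrt{2 + x}$)
$\left(-295 - 173\right) \left(G{\left(\left(-4 - 1\right) 0 \right)} + T\right) = \left(-295 - 173\right) \left(18 \sqrt{2 + \left(-4 - 1\right) 0} + 255\right) = - 468 \left(18 \sqrt{2 - 0} + 255\right) = - 468 \left(18 \sqrt{2 + 0} + 255\right) = - 468 \left(18 \sqrt{2} + 255\right) = - 468 \left(255 + 18 \sqrt{2}\right) = -119340 - 8424 \sqrt{2}$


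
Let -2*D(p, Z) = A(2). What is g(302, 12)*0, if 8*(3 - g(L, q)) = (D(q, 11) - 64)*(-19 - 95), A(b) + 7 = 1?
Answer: 0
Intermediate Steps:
A(b) = -6 (A(b) = -7 + 1 = -6)
D(p, Z) = 3 (D(p, Z) = -½*(-6) = 3)
g(L, q) = -3465/4 (g(L, q) = 3 - (3 - 64)*(-19 - 95)/8 = 3 - (-61)*(-114)/8 = 3 - ⅛*6954 = 3 - 3477/4 = -3465/4)
g(302, 12)*0 = -3465/4*0 = 0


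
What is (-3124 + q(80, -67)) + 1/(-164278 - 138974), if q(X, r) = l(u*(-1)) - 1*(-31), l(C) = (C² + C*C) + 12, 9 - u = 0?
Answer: -885192589/303252 ≈ -2919.0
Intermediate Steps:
u = 9 (u = 9 - 1*0 = 9 + 0 = 9)
l(C) = 12 + 2*C² (l(C) = (C² + C²) + 12 = 2*C² + 12 = 12 + 2*C²)
q(X, r) = 205 (q(X, r) = (12 + 2*(9*(-1))²) - 1*(-31) = (12 + 2*(-9)²) + 31 = (12 + 2*81) + 31 = (12 + 162) + 31 = 174 + 31 = 205)
(-3124 + q(80, -67)) + 1/(-164278 - 138974) = (-3124 + 205) + 1/(-164278 - 138974) = -2919 + 1/(-303252) = -2919 - 1/303252 = -885192589/303252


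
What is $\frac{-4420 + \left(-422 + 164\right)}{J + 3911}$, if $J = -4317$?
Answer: $\frac{2339}{203} \approx 11.522$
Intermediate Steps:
$\frac{-4420 + \left(-422 + 164\right)}{J + 3911} = \frac{-4420 + \left(-422 + 164\right)}{-4317 + 3911} = \frac{-4420 - 258}{-406} = \left(-4678\right) \left(- \frac{1}{406}\right) = \frac{2339}{203}$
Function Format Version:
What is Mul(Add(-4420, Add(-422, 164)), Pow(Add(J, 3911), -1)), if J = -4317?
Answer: Rational(2339, 203) ≈ 11.522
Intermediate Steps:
Mul(Add(-4420, Add(-422, 164)), Pow(Add(J, 3911), -1)) = Mul(Add(-4420, Add(-422, 164)), Pow(Add(-4317, 3911), -1)) = Mul(Add(-4420, -258), Pow(-406, -1)) = Mul(-4678, Rational(-1, 406)) = Rational(2339, 203)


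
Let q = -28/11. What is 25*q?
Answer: -700/11 ≈ -63.636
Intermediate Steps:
q = -28/11 (q = -28*1/11 = -28/11 ≈ -2.5455)
25*q = 25*(-28/11) = -700/11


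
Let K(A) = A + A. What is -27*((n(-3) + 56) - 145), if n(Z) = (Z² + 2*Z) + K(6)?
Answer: 1998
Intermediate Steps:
K(A) = 2*A
n(Z) = 12 + Z² + 2*Z (n(Z) = (Z² + 2*Z) + 2*6 = (Z² + 2*Z) + 12 = 12 + Z² + 2*Z)
-27*((n(-3) + 56) - 145) = -27*(((12 + (-3)² + 2*(-3)) + 56) - 145) = -27*(((12 + 9 - 6) + 56) - 145) = -27*((15 + 56) - 145) = -27*(71 - 145) = -27*(-74) = 1998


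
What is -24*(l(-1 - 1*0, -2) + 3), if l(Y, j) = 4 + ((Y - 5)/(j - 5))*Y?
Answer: -1032/7 ≈ -147.43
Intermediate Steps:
l(Y, j) = 4 + Y*(-5 + Y)/(-5 + j) (l(Y, j) = 4 + ((-5 + Y)/(-5 + j))*Y = 4 + Y*(-5 + Y)/(-5 + j))
-24*(l(-1 - 1*0, -2) + 3) = -24*((-20 + (-1 - 1*0)**2 - 5*(-1 - 1*0) + 4*(-2))/(-5 - 2) + 3) = -24*((-20 + (-1 + 0)**2 - 5*(-1 + 0) - 8)/(-7) + 3) = -24*(-(-20 + (-1)**2 - 5*(-1) - 8)/7 + 3) = -24*(-(-20 + 1 + 5 - 8)/7 + 3) = -24*(-1/7*(-22) + 3) = -24*(22/7 + 3) = -24*43/7 = -1032/7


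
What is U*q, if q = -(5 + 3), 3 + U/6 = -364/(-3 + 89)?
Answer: 14928/43 ≈ 347.16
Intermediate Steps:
U = -1866/43 (U = -18 + 6*(-364/(-3 + 89)) = -18 + 6*(-364/86) = -18 + 6*(-364*1/86) = -18 + 6*(-182/43) = -18 - 1092/43 = -1866/43 ≈ -43.395)
q = -8 (q = -1*8 = -8)
U*q = -1866/43*(-8) = 14928/43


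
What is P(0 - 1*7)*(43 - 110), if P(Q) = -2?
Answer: 134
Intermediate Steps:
P(0 - 1*7)*(43 - 110) = -2*(43 - 110) = -2*(-67) = 134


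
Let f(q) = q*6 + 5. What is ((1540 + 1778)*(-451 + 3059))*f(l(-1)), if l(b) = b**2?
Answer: 95186784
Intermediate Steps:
f(q) = 5 + 6*q (f(q) = 6*q + 5 = 5 + 6*q)
((1540 + 1778)*(-451 + 3059))*f(l(-1)) = ((1540 + 1778)*(-451 + 3059))*(5 + 6*(-1)**2) = (3318*2608)*(5 + 6*1) = 8653344*(5 + 6) = 8653344*11 = 95186784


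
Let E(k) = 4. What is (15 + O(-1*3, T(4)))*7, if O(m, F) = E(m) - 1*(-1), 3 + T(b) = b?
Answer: 140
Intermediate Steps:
T(b) = -3 + b
O(m, F) = 5 (O(m, F) = 4 - 1*(-1) = 4 + 1 = 5)
(15 + O(-1*3, T(4)))*7 = (15 + 5)*7 = 20*7 = 140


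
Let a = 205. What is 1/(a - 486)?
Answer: -1/281 ≈ -0.0035587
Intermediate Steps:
1/(a - 486) = 1/(205 - 486) = 1/(-281) = -1/281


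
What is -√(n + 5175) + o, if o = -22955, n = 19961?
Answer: -22955 - 4*√1571 ≈ -23114.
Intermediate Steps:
-√(n + 5175) + o = -√(19961 + 5175) - 22955 = -√25136 - 22955 = -4*√1571 - 22955 = -22955 - 4*√1571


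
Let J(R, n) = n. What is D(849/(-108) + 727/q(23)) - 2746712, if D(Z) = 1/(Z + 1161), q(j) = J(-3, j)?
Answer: -2694444816524/980971 ≈ -2.7467e+6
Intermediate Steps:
q(j) = j
D(Z) = 1/(1161 + Z)
D(849/(-108) + 727/q(23)) - 2746712 = 1/(1161 + (849/(-108) + 727/23)) - 2746712 = 1/(1161 + (849*(-1/108) + 727*(1/23))) - 2746712 = 1/(1161 + (-283/36 + 727/23)) - 2746712 = 1/(1161 + 19663/828) - 2746712 = 1/(980971/828) - 2746712 = 828/980971 - 2746712 = -2694444816524/980971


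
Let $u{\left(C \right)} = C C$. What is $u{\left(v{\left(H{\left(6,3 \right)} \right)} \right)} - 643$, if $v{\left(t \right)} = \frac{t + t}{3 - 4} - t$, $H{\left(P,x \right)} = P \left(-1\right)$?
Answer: $-319$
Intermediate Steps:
$H{\left(P,x \right)} = - P$
$v{\left(t \right)} = - 3 t$ ($v{\left(t \right)} = \frac{2 t}{-1} - t = 2 t \left(-1\right) - t = - 2 t - t = - 3 t$)
$u{\left(C \right)} = C^{2}$
$u{\left(v{\left(H{\left(6,3 \right)} \right)} \right)} - 643 = \left(- 3 \left(\left(-1\right) 6\right)\right)^{2} - 643 = \left(\left(-3\right) \left(-6\right)\right)^{2} - 643 = 18^{2} - 643 = 324 - 643 = -319$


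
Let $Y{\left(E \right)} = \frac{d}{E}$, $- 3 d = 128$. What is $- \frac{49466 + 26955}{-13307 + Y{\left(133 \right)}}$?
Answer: $\frac{30491979}{5309621} \approx 5.7428$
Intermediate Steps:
$d = - \frac{128}{3}$ ($d = \left(- \frac{1}{3}\right) 128 = - \frac{128}{3} \approx -42.667$)
$Y{\left(E \right)} = - \frac{128}{3 E}$
$- \frac{49466 + 26955}{-13307 + Y{\left(133 \right)}} = - \frac{49466 + 26955}{-13307 - \frac{128}{3 \cdot 133}} = - \frac{76421}{-13307 - \frac{128}{399}} = - \frac{76421}{- \frac{5309621}{399}} = - \frac{76421 \left(-399\right)}{5309621} = \left(-1\right) \left(- \frac{30491979}{5309621}\right) = \frac{30491979}{5309621}$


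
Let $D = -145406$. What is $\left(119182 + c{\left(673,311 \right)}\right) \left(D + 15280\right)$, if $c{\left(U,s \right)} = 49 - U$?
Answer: $-15427478308$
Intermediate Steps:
$\left(119182 + c{\left(673,311 \right)}\right) \left(D + 15280\right) = \left(119182 + \left(49 - 673\right)\right) \left(-145406 + 15280\right) = \left(119182 + \left(49 - 673\right)\right) \left(-130126\right) = \left(119182 - 624\right) \left(-130126\right) = 118558 \left(-130126\right) = -15427478308$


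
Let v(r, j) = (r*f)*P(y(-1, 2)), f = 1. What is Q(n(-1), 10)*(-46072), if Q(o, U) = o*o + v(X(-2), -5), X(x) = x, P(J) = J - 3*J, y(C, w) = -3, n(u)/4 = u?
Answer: -184288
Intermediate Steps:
n(u) = 4*u
P(J) = -2*J
v(r, j) = 6*r (v(r, j) = (r*1)*(-2*(-3)) = r*6 = 6*r)
Q(o, U) = -12 + o² (Q(o, U) = o*o + 6*(-2) = o² - 12 = -12 + o²)
Q(n(-1), 10)*(-46072) = (-12 + (4*(-1))²)*(-46072) = (-12 + (-4)²)*(-46072) = (-12 + 16)*(-46072) = 4*(-46072) = -184288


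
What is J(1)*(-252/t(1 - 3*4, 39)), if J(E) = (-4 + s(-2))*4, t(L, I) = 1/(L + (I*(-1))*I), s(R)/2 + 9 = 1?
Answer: -30885120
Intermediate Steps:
s(R) = -16 (s(R) = -18 + 2*1 = -18 + 2 = -16)
t(L, I) = 1/(L - I²) (t(L, I) = 1/(L + (-I)*I) = 1/(L - I²))
J(E) = -80 (J(E) = (-4 - 16)*4 = -20*4 = -80)
J(1)*(-252/t(1 - 3*4, 39)) = -(-20160)/((-1/(39² - (1 - 3*4)))) = -(-20160)/((-1/(1521 - (1 - 12)))) = -(-20160)/((-1/(1521 - 1*(-11)))) = -(-20160)/((-1/(1521 + 11))) = -(-20160)/((-1/1532)) = -(-20160)/((-1*1/1532)) = -(-20160)/(-1/1532) = -(-20160)*(-1532) = -80*386064 = -30885120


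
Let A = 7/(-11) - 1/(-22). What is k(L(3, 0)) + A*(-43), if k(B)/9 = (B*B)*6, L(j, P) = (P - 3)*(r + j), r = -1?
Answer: 43327/22 ≈ 1969.4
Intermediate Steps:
A = -13/22 (A = 7*(-1/11) - 1*(-1/22) = -7/11 + 1/22 = -13/22 ≈ -0.59091)
L(j, P) = (-1 + j)*(-3 + P) (L(j, P) = (P - 3)*(-1 + j) = (-3 + P)*(-1 + j) = (-1 + j)*(-3 + P))
k(B) = 54*B**2 (k(B) = 9*((B*B)*6) = 9*(B**2*6) = 9*(6*B**2) = 54*B**2)
k(L(3, 0)) + A*(-43) = 54*(3 - 1*0 - 3*3 + 0*3)**2 - 13/22*(-43) = 54*(3 + 0 - 9 + 0)**2 + 559/22 = 54*(-6)**2 + 559/22 = 54*36 + 559/22 = 1944 + 559/22 = 43327/22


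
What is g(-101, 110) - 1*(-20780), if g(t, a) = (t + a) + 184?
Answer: 20973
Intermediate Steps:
g(t, a) = 184 + a + t (g(t, a) = (a + t) + 184 = 184 + a + t)
g(-101, 110) - 1*(-20780) = (184 + 110 - 101) - 1*(-20780) = 193 + 20780 = 20973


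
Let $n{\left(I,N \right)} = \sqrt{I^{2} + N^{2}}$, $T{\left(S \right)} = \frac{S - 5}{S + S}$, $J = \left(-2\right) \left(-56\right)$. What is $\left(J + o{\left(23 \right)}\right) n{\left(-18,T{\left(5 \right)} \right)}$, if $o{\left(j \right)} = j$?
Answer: $2430$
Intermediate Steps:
$J = 112$
$T{\left(S \right)} = \frac{-5 + S}{2 S}$
$\left(J + o{\left(23 \right)}\right) n{\left(-18,T{\left(5 \right)} \right)} = \left(112 + 23\right) \sqrt{\left(-18\right)^{2} + \left(\frac{-5 + 5}{2 \cdot 5}\right)^{2}} = 135 \sqrt{324 + \left(\frac{1}{2} \cdot \frac{1}{5} \cdot 0\right)^{2}} = 135 \sqrt{324 + 0^{2}} = 135 \sqrt{324 + 0} = 135 \sqrt{324} = 135 \cdot 18 = 2430$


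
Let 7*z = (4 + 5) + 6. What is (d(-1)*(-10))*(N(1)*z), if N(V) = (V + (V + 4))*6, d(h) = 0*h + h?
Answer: 5400/7 ≈ 771.43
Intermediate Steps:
d(h) = h (d(h) = 0 + h = h)
N(V) = 24 + 12*V (N(V) = (V + (4 + V))*6 = (4 + 2*V)*6 = 24 + 12*V)
z = 15/7 (z = ((4 + 5) + 6)/7 = (9 + 6)/7 = (1/7)*15 = 15/7 ≈ 2.1429)
(d(-1)*(-10))*(N(1)*z) = (-1*(-10))*((24 + 12*1)*(15/7)) = 10*((24 + 12)*(15/7)) = 10*(36*(15/7)) = 10*(540/7) = 5400/7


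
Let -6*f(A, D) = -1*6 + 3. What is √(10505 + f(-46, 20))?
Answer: √42022/2 ≈ 102.50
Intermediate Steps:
f(A, D) = ½ (f(A, D) = -(-1*6 + 3)/6 = -(-6 + 3)/6 = -⅙*(-3) = ½)
√(10505 + f(-46, 20)) = √(10505 + ½) = √(21011/2) = √42022/2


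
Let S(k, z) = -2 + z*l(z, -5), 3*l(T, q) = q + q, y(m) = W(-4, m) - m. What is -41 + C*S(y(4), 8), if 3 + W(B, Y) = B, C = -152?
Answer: 12949/3 ≈ 4316.3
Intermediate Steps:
W(B, Y) = -3 + B
y(m) = -7 - m (y(m) = (-3 - 4) - m = -7 - m)
l(T, q) = 2*q/3 (l(T, q) = (q + q)/3 = (2*q)/3 = 2*q/3)
S(k, z) = -2 - 10*z/3 (S(k, z) = -2 + z*((⅔)*(-5)) = -2 + z*(-10/3) = -2 - 10*z/3)
-41 + C*S(y(4), 8) = -41 - 152*(-2 - 10/3*8) = -41 - 152*(-2 - 80/3) = -41 - 152*(-86/3) = -41 + 13072/3 = 12949/3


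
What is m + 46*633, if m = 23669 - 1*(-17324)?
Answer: 70111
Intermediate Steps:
m = 40993 (m = 23669 + 17324 = 40993)
m + 46*633 = 40993 + 46*633 = 40993 + 29118 = 70111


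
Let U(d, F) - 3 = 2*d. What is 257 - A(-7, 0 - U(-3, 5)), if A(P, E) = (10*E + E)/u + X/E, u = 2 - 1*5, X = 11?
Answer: 793/3 ≈ 264.33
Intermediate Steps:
U(d, F) = 3 + 2*d
u = -3 (u = 2 - 5 = -3)
A(P, E) = 11/E - 11*E/3 (A(P, E) = (10*E + E)/(-3) + 11/E = (11*E)*(-⅓) + 11/E = -11*E/3 + 11/E = 11/E - 11*E/3)
257 - A(-7, 0 - U(-3, 5)) = 257 - (11/(0 - (3 + 2*(-3))) - 11*(0 - (3 + 2*(-3)))/3) = 257 - (11/(0 - (3 - 6)) - 11*(0 - (3 - 6))/3) = 257 - (11/(0 - 1*(-3)) - 11*(0 - 1*(-3))/3) = 257 - (11/(0 + 3) - 11*(0 + 3)/3) = 257 - (11/3 - 11/3*3) = 257 - (11*(⅓) - 11) = 257 - (11/3 - 11) = 257 - 1*(-22/3) = 257 + 22/3 = 793/3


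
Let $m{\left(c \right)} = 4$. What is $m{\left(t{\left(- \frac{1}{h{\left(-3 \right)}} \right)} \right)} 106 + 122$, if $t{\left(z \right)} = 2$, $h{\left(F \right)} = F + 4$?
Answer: $546$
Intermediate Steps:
$h{\left(F \right)} = 4 + F$
$m{\left(t{\left(- \frac{1}{h{\left(-3 \right)}} \right)} \right)} 106 + 122 = 4 \cdot 106 + 122 = 424 + 122 = 546$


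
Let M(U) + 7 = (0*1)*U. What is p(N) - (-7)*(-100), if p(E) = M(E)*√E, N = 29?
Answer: -700 - 7*√29 ≈ -737.70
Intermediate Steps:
M(U) = -7 (M(U) = -7 + (0*1)*U = -7 + 0*U = -7 + 0 = -7)
p(E) = -7*√E
p(N) - (-7)*(-100) = -7*√29 - (-7)*(-100) = -7*√29 - 1*700 = -7*√29 - 700 = -700 - 7*√29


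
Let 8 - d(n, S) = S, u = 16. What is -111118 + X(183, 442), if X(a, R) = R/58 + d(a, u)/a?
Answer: -589663015/5307 ≈ -1.1111e+5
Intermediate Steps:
d(n, S) = 8 - S
X(a, R) = -8/a + R/58 (X(a, R) = R/58 + (8 - 1*16)/a = R*(1/58) + (8 - 16)/a = R/58 - 8/a = -8/a + R/58)
-111118 + X(183, 442) = -111118 + (-8/183 + (1/58)*442) = -111118 + (-8*1/183 + 221/29) = -111118 + (-8/183 + 221/29) = -111118 + 40211/5307 = -589663015/5307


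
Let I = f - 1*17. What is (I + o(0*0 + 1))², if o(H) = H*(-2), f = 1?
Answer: 324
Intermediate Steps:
o(H) = -2*H
I = -16 (I = 1 - 1*17 = 1 - 17 = -16)
(I + o(0*0 + 1))² = (-16 - 2*(0*0 + 1))² = (-16 - 2*(0 + 1))² = (-16 - 2*1)² = (-16 - 2)² = (-18)² = 324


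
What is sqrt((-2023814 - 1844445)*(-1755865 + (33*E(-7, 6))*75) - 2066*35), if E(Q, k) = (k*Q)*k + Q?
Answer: 10*sqrt(92717912422) ≈ 3.0450e+6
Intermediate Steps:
E(Q, k) = Q + Q*k**2 (E(Q, k) = (Q*k)*k + Q = Q*k**2 + Q = Q + Q*k**2)
sqrt((-2023814 - 1844445)*(-1755865 + (33*E(-7, 6))*75) - 2066*35) = sqrt((-2023814 - 1844445)*(-1755865 + (33*(-7*(1 + 6**2)))*75) - 2066*35) = sqrt(-3868259*(-1755865 + (33*(-7*(1 + 36)))*75) - 72310) = sqrt(-3868259*(-1755865 + (33*(-7*37))*75) - 72310) = sqrt(-3868259*(-1755865 + (33*(-259))*75) - 72310) = sqrt(-3868259*(-1755865 - 8547*75) - 72310) = sqrt(-3868259*(-1755865 - 641025) - 72310) = sqrt(-3868259*(-2396890) - 72310) = sqrt(9271791314510 - 72310) = sqrt(9271791242200) = 10*sqrt(92717912422)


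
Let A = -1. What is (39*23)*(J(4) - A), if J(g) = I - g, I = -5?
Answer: -7176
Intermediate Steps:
J(g) = -5 - g
(39*23)*(J(4) - A) = (39*23)*((-5 - 1*4) - 1*(-1)) = 897*((-5 - 4) + 1) = 897*(-9 + 1) = 897*(-8) = -7176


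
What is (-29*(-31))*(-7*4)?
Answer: -25172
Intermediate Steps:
(-29*(-31))*(-7*4) = 899*(-28) = -25172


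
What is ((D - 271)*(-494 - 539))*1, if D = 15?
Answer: 264448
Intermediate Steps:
((D - 271)*(-494 - 539))*1 = ((15 - 271)*(-494 - 539))*1 = -256*(-1033)*1 = 264448*1 = 264448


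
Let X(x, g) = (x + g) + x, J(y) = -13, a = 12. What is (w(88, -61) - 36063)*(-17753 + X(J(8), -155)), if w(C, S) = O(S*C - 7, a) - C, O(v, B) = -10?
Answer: 648511374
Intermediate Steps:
w(C, S) = -10 - C
X(x, g) = g + 2*x (X(x, g) = (g + x) + x = g + 2*x)
(w(88, -61) - 36063)*(-17753 + X(J(8), -155)) = ((-10 - 1*88) - 36063)*(-17753 + (-155 + 2*(-13))) = ((-10 - 88) - 36063)*(-17753 + (-155 - 26)) = (-98 - 36063)*(-17753 - 181) = -36161*(-17934) = 648511374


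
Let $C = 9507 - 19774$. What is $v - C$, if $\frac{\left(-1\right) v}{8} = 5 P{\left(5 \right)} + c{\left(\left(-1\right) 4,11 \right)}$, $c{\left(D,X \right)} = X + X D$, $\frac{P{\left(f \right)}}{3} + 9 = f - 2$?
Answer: $11251$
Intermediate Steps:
$P{\left(f \right)} = -33 + 3 f$ ($P{\left(f \right)} = -27 + 3 \left(f - 2\right) = -27 + 3 \left(-2 + f\right) = -27 + \left(-6 + 3 f\right) = -33 + 3 f$)
$c{\left(D,X \right)} = X + D X$
$v = 984$ ($v = - 8 \left(5 \left(-33 + 3 \cdot 5\right) + 11 \left(1 - 4\right)\right) = - 8 \left(5 \left(-33 + 15\right) + 11 \left(1 - 4\right)\right) = - 8 \left(5 \left(-18\right) + 11 \left(-3\right)\right) = - 8 \left(-90 - 33\right) = \left(-8\right) \left(-123\right) = 984$)
$C = -10267$
$v - C = 984 - -10267 = 984 + 10267 = 11251$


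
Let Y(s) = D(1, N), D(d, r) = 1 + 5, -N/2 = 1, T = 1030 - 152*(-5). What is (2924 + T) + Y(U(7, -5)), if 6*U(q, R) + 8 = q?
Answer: 4720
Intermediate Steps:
T = 1790 (T = 1030 + 760 = 1790)
N = -2 (N = -2*1 = -2)
U(q, R) = -4/3 + q/6
D(d, r) = 6
Y(s) = 6
(2924 + T) + Y(U(7, -5)) = (2924 + 1790) + 6 = 4714 + 6 = 4720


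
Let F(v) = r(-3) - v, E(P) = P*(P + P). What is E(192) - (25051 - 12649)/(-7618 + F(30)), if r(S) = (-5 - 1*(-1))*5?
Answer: 31408817/426 ≈ 73730.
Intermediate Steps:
r(S) = -20 (r(S) = (-5 + 1)*5 = -4*5 = -20)
E(P) = 2*P² (E(P) = P*(2*P) = 2*P²)
F(v) = -20 - v
E(192) - (25051 - 12649)/(-7618 + F(30)) = 2*192² - (25051 - 12649)/(-7618 + (-20 - 1*30)) = 2*36864 - 12402/(-7618 + (-20 - 30)) = 73728 - 12402/(-7618 - 50) = 73728 - 12402/(-7668) = 73728 - 12402*(-1)/7668 = 73728 - 1*(-689/426) = 73728 + 689/426 = 31408817/426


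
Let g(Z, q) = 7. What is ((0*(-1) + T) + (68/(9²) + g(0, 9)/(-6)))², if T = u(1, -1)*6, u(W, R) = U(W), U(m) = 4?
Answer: 14707225/26244 ≈ 560.40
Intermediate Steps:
u(W, R) = 4
T = 24 (T = 4*6 = 24)
((0*(-1) + T) + (68/(9²) + g(0, 9)/(-6)))² = ((0*(-1) + 24) + (68/(9²) + 7/(-6)))² = ((0 + 24) + (68/81 + 7*(-⅙)))² = (24 + (68*(1/81) - 7/6))² = (24 + (68/81 - 7/6))² = (24 - 53/162)² = (3835/162)² = 14707225/26244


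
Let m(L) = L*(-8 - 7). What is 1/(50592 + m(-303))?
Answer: 1/55137 ≈ 1.8137e-5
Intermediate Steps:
m(L) = -15*L (m(L) = L*(-15) = -15*L)
1/(50592 + m(-303)) = 1/(50592 - 15*(-303)) = 1/(50592 + 4545) = 1/55137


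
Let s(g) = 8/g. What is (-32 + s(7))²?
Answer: 46656/49 ≈ 952.16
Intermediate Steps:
(-32 + s(7))² = (-32 + 8/7)² = (-216/7)² = 46656/49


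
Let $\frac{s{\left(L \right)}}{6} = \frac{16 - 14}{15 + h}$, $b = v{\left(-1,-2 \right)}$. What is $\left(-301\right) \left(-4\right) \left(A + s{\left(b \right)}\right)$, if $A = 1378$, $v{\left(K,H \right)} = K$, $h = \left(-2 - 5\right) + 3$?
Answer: $\frac{18264680}{11} \approx 1.6604 \cdot 10^{6}$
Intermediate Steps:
$h = -4$ ($h = -7 + 3 = -4$)
$b = -1$
$s{\left(L \right)} = \frac{12}{11}$ ($s{\left(L \right)} = 6 \frac{16 - 14}{15 - 4} = 6 \cdot \frac{2}{11} = \frac{12}{11}$)
$\left(-301\right) \left(-4\right) \left(A + s{\left(b \right)}\right) = \left(-301\right) \left(-4\right) \left(1378 + \frac{12}{11}\right) = 1204 \cdot \frac{15170}{11} = \frac{18264680}{11}$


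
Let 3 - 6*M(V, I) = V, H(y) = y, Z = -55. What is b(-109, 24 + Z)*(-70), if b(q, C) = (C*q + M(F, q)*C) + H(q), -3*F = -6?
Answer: -685615/3 ≈ -2.2854e+5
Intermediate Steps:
F = 2 (F = -⅓*(-6) = 2)
M(V, I) = ½ - V/6
b(q, C) = q + C/6 + C*q (b(q, C) = (C*q + (½ - ⅙*2)*C) + q = (C*q + (½ - ⅓)*C) + q = (C*q + C/6) + q = (C/6 + C*q) + q = q + C/6 + C*q)
b(-109, 24 + Z)*(-70) = (-109 + (24 - 55)/6 + (24 - 55)*(-109))*(-70) = (-109 + (⅙)*(-31) - 31*(-109))*(-70) = (-109 - 31/6 + 3379)*(-70) = (19589/6)*(-70) = -685615/3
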